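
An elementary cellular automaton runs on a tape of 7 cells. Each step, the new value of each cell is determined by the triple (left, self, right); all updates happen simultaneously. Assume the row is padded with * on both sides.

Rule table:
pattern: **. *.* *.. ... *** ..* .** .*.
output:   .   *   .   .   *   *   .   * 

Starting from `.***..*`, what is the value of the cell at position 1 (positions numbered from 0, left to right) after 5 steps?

*

*.*..*.
.**.***
*..*.**
..***.*
.*.*.*.
position 1 holds *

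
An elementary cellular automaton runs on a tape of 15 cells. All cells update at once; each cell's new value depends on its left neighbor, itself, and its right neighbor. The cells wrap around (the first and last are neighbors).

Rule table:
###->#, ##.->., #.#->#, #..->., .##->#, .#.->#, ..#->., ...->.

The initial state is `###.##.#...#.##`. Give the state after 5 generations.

#.##.......##.#

##.##.##...####
#.##.##....####
.##.##.....####
##.##......###.
#.##.......##.#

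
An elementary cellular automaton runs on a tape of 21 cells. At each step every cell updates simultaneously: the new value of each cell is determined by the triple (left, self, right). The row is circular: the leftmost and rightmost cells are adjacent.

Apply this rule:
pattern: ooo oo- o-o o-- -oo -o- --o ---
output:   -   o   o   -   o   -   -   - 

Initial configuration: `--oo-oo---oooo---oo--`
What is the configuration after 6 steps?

step 1: --ooooo---o--o---oo--
step 2: --o---o----------oo--
step 3: -----------------oo--
step 4: -----------------oo--  (fixed point — unchanged through step 6)

-----------------oo--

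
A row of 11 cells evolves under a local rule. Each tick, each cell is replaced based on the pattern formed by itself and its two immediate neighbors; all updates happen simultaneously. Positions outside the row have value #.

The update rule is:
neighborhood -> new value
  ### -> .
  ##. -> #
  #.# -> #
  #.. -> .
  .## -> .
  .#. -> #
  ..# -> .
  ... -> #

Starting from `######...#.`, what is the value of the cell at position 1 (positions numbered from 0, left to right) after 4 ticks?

.

.....#.#.##
.###.####..
#..##...#..
#...#.#.#..
position 1 holds .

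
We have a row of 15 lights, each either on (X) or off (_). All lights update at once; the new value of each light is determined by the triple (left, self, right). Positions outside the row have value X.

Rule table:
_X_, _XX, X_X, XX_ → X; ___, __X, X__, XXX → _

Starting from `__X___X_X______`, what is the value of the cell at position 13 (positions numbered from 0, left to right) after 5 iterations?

_

__X___XXX______
__X___X_X______  (repeats iteration 0; period 2)
iteration 5: __X___XXX______
position 13 holds _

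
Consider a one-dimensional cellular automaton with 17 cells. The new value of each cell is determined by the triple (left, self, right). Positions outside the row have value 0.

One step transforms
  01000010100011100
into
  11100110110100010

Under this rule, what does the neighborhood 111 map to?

0

At position 13 the neighborhood is 111; the next row has 0 there.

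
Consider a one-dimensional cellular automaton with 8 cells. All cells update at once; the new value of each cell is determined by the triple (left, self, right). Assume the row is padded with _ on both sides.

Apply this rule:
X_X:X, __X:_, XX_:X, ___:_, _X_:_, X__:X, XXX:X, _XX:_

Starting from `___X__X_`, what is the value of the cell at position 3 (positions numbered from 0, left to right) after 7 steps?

_

____X__X
_____X__
______X_
_______X
________
________  (fixed point — unchanged through step 7)
position 3 holds _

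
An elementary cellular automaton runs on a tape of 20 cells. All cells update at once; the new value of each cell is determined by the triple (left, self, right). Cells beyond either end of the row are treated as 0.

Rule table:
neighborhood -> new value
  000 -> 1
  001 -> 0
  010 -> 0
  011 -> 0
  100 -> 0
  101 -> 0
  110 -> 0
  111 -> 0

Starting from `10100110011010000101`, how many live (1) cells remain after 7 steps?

00000000000000110000
11111111111110000111
00000000000000110000  (repeats step 1; period 2)
step 7: 00000000000000110000
count of 1: 2

2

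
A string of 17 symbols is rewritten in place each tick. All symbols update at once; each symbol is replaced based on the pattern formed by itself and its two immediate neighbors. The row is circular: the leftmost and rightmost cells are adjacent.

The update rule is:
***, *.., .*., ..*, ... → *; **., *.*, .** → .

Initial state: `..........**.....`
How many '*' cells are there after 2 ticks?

**********..*****
*********.**.****
count of *: 15

15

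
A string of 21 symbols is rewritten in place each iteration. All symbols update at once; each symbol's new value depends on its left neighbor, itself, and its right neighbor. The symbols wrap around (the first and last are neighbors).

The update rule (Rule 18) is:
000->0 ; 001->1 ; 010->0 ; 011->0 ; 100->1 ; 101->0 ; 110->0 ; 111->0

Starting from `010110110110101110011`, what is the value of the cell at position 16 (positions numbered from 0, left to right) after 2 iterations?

000000000000000001100
000000000000000010010
position 16 holds 1

1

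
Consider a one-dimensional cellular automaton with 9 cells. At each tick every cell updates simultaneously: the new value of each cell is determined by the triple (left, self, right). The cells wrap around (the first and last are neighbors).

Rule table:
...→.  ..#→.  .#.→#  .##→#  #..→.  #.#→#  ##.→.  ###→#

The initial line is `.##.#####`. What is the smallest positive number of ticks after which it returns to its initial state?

9

tick 1: ##.#####.
tick 2: #.#####.#
tick 3: .#####.##
tick 4: #####.##.
tick 5: ####.##.#
tick 6: ###.##.##
tick 7: ##.##.###
tick 8: #.##.####
tick 9: .##.#####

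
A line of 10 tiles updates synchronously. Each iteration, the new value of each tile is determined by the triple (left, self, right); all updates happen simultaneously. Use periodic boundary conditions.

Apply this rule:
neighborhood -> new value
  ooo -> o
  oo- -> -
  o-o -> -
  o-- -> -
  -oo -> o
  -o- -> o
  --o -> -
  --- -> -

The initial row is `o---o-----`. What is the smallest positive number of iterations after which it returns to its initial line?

1

iteration 1: o---o-----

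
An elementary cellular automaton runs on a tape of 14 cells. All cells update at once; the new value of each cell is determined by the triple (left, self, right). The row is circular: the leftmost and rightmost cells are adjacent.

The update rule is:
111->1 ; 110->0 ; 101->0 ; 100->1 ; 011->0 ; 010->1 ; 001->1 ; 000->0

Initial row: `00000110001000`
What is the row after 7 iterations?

iteration 1: 00001001011100
iteration 2: 00011111001010
iteration 3: 00101110111011
iteration 4: 11100100010000
iteration 5: 01011110111001
iteration 6: 01001100010111
iteration 7: 01110010110010

01110010110010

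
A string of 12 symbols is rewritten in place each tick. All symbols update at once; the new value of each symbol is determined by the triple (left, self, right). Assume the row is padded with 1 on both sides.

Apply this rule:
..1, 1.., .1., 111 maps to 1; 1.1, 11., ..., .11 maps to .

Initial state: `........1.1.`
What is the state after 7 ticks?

1......11.1.
.1....1...1.
.11..111.11.
...11.1.....
1.1...11...1
..11.1..1.1.
11...1111.1.

11...1111.1.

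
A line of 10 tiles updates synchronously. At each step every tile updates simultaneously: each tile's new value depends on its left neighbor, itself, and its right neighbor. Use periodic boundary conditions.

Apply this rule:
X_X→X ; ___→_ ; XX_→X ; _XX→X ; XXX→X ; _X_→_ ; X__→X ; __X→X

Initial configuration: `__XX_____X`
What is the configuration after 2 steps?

XXXXXX_X_X

XXXXX___X_
XXXXXX_X_X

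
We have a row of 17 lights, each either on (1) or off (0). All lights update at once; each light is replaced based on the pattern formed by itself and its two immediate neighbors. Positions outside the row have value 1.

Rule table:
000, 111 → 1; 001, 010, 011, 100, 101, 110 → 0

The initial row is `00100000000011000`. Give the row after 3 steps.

step 1: 00001111111000010
step 2: 01100111110011000
step 3: 00000011100000010

00000011100000010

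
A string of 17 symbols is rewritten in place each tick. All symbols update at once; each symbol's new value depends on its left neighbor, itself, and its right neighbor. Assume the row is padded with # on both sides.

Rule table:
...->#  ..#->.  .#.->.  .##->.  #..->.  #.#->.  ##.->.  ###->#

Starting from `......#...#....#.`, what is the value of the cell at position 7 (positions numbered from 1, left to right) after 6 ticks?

.####...#...##...
..##..#...#....#.
........#...##...
.######...#....#.
..####..#...##...
...##.....#....#.
position 7 holds .

.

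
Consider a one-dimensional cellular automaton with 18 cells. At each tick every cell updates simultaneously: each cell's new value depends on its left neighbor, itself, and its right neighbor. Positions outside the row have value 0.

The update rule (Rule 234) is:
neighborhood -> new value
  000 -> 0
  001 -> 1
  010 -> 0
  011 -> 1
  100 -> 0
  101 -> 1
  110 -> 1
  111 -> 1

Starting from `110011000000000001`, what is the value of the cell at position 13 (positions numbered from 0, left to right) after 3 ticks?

110111000000000010
111111000000000100
111111000000001000
position 13 holds 0

0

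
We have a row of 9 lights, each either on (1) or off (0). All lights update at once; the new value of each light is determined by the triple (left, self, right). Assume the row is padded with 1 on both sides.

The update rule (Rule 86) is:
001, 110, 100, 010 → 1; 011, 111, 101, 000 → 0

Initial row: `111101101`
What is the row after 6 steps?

001100110

step 1: 000100100
step 2: 101111111
step 3: 100000000
step 4: 110000001
step 5: 011000010
step 6: 001100110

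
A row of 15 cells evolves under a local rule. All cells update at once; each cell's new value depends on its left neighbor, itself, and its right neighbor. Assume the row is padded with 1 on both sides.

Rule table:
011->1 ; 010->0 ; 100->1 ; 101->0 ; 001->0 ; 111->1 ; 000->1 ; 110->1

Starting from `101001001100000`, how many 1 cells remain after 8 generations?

100100101111110
110010001111110
111001101111110
111101101111110
111101101111110  (fixed point — unchanged through generation 8)
count of 1: 12

12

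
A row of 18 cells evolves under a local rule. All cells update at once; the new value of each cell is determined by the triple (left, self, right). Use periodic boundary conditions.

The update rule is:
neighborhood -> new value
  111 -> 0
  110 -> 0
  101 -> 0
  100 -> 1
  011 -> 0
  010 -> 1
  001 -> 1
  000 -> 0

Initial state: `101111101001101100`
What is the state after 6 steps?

010000010000000000

100000001110000011
010000010001000100
111000111011101110
000101000000000000
001101100000000000
010000010000000000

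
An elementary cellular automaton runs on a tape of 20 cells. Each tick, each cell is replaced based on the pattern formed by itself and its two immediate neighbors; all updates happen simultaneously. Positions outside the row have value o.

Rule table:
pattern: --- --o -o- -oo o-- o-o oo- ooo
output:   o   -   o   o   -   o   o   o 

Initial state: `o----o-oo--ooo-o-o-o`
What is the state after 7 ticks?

o-oo-oooo--ooooooooo
ooooooooo--ooooooooo
ooooooooo--ooooooooo  (fixed point — unchanged through tick 7)

ooooooooo--ooooooooo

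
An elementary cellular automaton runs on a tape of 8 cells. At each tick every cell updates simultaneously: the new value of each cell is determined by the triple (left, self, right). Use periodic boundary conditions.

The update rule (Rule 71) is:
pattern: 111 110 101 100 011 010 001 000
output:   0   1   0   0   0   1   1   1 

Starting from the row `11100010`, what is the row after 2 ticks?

11100010

tick 1: 00101110
tick 2: 11100010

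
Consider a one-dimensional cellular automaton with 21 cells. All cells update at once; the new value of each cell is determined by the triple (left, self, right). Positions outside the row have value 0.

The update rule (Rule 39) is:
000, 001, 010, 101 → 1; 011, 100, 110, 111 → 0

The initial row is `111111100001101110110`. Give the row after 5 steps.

000000000011100100011

000000001110010001000
111111110000110111011
000000000111001000100
111111111000011011101
000000000011100100011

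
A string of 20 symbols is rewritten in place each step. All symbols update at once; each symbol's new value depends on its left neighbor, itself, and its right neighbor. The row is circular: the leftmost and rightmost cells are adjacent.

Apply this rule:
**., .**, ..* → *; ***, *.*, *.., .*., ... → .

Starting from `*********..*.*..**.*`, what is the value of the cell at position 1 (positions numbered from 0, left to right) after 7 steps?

........*.*....***.*
.......*......**.*..
......*......***....
.....*......**.*....
....*......***......
...*......**.*......
..*......***........
position 1 holds .

.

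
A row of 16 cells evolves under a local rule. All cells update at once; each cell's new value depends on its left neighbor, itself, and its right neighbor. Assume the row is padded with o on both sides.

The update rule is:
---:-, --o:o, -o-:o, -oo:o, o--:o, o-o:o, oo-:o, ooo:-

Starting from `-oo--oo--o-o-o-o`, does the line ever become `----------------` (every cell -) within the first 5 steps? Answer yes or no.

yes

oooooooooooooooo
----------------
all cells are - at step 2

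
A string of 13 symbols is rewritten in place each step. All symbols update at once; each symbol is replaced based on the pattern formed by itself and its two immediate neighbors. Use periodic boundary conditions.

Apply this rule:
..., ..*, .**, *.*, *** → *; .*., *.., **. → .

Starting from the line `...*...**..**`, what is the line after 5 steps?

.**..***..**.
**..***..**..
*..***..**..*
..***..**..**
.***..**..**.

.***..**..**.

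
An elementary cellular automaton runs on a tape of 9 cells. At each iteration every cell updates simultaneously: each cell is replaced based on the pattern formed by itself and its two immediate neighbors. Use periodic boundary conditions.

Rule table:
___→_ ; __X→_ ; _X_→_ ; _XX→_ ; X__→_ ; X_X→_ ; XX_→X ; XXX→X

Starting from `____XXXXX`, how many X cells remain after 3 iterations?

2

iteration 1: _____XXXX
iteration 2: ______XXX
iteration 3: _______XX
count of X: 2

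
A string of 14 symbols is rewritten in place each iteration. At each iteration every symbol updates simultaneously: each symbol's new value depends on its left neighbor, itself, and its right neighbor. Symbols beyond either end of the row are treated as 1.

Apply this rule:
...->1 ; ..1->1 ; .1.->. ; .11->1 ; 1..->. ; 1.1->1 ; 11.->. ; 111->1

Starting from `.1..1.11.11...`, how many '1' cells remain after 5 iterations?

1..1.11.11..11
..1.11.11..111
.1.11.11..1111
1.11.11..11111
.11.11..111111
count of 1: 10

10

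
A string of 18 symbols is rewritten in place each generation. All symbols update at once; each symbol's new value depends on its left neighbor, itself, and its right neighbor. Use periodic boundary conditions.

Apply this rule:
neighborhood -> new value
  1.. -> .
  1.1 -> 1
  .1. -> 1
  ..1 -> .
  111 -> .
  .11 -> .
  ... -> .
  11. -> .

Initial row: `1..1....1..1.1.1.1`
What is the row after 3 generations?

...1....1.........

generation 1: ...1....1..111111.
generation 2: ...1....1.........
generation 3: ...1....1.........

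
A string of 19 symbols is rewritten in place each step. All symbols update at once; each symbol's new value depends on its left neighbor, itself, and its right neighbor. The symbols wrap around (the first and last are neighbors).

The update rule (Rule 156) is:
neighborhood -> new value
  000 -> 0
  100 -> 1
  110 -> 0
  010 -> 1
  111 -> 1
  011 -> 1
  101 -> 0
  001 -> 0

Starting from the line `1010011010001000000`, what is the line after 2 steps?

1010011010101010000

1011010011001100000
1010011010101010000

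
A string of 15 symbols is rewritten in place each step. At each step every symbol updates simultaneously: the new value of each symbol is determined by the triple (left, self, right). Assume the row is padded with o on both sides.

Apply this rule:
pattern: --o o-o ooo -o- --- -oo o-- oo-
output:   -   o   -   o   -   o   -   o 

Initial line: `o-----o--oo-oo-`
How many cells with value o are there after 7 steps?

o-----o--oooooo
o-----o--o-----
o-----o--o-----  (fixed point — unchanged through step 7)
count of o: 3

3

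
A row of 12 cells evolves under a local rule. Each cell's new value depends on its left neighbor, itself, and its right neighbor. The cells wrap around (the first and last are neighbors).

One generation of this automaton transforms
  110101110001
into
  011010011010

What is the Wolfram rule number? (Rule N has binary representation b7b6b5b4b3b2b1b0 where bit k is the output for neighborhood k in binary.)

114

position 0: 111 → 0  (bit 7 = 0)
position 1: 110 → 1  (bit 6 = 1)
position 2: 101 → 1  (bit 5 = 1)
position 8: 100 → 1  (bit 4 = 1)
position 5: 011 → 0  (bit 3 = 0)
position 3: 010 → 0  (bit 2 = 0)
position 10: 001 → 1  (bit 1 = 1)
position 9: 000 → 0  (bit 0 = 0)
bits b7..b0 = 01110010 = 114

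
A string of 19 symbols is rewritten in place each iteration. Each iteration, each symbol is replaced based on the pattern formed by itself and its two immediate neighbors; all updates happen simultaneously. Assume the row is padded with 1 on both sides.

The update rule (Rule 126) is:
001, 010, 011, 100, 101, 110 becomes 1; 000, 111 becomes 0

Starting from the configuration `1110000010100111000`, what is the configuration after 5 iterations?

1111110111110011011

0011000111111101101
1111101100000111111
0000111110001100000
1001100011011110001
1111110111110011011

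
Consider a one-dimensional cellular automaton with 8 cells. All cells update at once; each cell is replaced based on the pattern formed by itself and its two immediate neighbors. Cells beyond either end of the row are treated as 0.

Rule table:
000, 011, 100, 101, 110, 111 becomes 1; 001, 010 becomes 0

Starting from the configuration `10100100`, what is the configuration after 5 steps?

00101111

01010011
00101011
10010111
01001111
00101111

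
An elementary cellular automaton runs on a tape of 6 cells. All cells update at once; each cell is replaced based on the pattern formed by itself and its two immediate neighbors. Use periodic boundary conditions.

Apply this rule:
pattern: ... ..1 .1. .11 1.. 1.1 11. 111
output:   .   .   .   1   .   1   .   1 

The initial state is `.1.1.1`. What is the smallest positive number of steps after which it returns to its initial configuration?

1.1.1.
.1.1.1

2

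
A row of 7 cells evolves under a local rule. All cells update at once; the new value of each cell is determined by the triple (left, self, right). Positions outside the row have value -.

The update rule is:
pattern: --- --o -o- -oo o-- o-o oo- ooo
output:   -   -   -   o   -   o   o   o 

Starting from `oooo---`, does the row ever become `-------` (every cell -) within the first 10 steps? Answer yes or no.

no

oooo---  (fixed point — unchanged through step 10)
step 10 is oooo---, still not uniform -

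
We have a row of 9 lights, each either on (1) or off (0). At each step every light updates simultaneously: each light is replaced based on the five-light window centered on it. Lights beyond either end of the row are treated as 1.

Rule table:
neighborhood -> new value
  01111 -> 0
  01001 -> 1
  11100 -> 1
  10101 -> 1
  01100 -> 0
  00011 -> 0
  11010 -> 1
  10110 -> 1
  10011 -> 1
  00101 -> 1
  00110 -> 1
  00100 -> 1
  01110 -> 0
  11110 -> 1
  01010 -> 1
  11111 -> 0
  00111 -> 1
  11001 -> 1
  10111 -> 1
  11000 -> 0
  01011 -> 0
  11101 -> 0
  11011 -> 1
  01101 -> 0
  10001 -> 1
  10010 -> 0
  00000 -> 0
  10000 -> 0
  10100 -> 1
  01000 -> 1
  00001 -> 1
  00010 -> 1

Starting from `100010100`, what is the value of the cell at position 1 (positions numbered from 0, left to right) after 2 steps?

step 1: 101111111
step 2: 011000000
position 1 holds 1

1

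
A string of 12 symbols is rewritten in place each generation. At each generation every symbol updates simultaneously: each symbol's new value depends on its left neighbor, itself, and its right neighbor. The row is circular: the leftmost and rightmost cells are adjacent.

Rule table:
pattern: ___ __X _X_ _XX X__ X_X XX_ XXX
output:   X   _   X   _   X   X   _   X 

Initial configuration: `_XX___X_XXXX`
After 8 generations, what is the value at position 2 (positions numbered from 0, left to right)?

generation 1: X__XX_XX_XX_
generation 2: XX___X__X__X
generation 3: X_XX_XX_XX__
generation 4: XX__X__X__X_
generation 5: __X_XX_XX_XX
generation 6: X_XX__X__X__
generation 7: XX__X_XX_XX_
generation 8: __X_XX__X__X
position 2 holds X

X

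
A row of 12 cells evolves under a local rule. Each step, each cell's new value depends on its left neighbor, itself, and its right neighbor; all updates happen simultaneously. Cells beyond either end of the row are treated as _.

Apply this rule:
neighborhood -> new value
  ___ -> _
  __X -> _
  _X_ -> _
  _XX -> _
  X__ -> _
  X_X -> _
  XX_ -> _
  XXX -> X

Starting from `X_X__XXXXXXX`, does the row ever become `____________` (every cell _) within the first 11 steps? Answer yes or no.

step 1: ______XXXXX_
step 2: _______XXX__
step 3: ________X___
step 4: ____________
all cells are _ at step 4

yes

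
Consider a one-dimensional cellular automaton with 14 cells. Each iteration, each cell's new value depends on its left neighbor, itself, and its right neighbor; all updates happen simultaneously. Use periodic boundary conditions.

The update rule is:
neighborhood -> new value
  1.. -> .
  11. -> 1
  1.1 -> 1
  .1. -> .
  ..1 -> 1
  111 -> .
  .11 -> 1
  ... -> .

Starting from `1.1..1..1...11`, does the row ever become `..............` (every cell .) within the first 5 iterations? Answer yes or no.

no

iteration 1: 11..1..1...11.
iteration 2: 11.1..1...1111
iteration 3: .11..1...11...
iteration 4: 111.1...111...
iteration 5: 1.11...11.1..1
iteration 5 is 1.11...11.1..1, still not uniform .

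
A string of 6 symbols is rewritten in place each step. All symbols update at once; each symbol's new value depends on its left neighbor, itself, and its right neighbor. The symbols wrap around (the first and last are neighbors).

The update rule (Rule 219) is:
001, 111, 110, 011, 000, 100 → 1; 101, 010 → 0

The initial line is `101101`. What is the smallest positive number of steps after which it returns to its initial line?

1

101101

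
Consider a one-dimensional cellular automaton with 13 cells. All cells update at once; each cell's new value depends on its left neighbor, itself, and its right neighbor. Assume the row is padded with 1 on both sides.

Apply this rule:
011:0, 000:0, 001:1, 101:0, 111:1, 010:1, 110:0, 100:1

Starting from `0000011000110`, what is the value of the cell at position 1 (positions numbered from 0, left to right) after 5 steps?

0

1000100101000
0101111101101
0100111000000
0111010100001
0010010110010
position 1 holds 0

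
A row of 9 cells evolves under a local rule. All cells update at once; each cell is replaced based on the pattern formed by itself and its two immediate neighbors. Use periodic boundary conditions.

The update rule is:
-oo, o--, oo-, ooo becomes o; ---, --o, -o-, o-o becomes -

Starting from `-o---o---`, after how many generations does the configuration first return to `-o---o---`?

generation 1: --o---o--
generation 2: ---o---o-
generation 3: ----o---o
generation 4: o----o---
generation 5: -o----o--
generation 6: --o----o-
generation 7: ---o----o
generation 8: o---o----
generation 9: -o---o---

9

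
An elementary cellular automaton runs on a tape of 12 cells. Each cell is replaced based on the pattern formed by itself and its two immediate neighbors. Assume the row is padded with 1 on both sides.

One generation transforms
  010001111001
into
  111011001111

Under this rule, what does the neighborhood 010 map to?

At position 1 the neighborhood is 010; the next row has 1 there.

1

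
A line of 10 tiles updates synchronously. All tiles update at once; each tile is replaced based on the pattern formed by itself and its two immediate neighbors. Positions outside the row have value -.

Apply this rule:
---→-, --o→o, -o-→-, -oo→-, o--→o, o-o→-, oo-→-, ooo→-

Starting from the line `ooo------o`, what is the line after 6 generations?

----o----o

---o----o-
--o-o--o-o
-o---oo---
o-o-o--o--
-----oo-o-
----o----o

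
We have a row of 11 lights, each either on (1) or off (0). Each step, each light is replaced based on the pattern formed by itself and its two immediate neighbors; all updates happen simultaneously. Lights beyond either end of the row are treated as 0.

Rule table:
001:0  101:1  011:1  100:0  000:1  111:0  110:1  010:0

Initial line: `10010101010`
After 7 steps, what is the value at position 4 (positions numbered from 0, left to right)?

1

00001010100
11100101001
10100010000
01001000111
00000010101
11111001010
10001000100
position 4 holds 1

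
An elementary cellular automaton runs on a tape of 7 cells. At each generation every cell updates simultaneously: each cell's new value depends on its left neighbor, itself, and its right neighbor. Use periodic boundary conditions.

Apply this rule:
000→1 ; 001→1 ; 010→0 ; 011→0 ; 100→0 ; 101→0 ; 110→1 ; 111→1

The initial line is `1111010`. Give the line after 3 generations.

0111000
1011011
1001001

1001001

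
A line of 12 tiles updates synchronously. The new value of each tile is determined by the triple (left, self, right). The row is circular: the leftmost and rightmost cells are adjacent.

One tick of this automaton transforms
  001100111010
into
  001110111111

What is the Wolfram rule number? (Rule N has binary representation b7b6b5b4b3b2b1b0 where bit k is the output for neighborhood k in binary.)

position 7: 111 → 1  (bit 7 = 1)
position 3: 110 → 1  (bit 6 = 1)
position 9: 101 → 1  (bit 5 = 1)
position 4: 100 → 1  (bit 4 = 1)
position 2: 011 → 1  (bit 3 = 1)
position 10: 010 → 1  (bit 2 = 1)
position 1: 001 → 0  (bit 1 = 0)
position 0: 000 → 0  (bit 0 = 0)
bits b7..b0 = 11111100 = 252

252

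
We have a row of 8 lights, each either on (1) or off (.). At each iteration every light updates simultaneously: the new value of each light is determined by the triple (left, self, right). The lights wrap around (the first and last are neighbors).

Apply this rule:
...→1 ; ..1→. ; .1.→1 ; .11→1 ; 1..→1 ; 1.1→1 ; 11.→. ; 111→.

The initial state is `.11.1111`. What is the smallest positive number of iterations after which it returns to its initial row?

11.11...
1.11.11.
111.11.1
...11.11
11.1.11.
1.1111.1
.11...11
11.11.1.
1.11.111
.11.11..
.1.11.11
1111.11.
1...11.1
.11.1.11
11.1111.
1.11...1
.11.11.1
11.11.11
..11.11.
1.1.11.1
.1111.11
11...11.
1.11.1.1
.11.1111

24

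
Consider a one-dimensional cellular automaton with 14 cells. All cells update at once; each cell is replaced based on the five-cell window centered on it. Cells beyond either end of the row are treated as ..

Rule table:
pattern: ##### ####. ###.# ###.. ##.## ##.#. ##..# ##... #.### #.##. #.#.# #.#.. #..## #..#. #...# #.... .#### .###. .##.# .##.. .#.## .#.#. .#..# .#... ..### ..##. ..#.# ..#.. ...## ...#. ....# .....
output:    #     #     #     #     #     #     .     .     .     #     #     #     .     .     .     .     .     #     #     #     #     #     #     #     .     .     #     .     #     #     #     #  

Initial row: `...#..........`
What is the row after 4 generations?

###.#.########
.#####..######
#..###....####
.#..##..##..##

.#..##..##..##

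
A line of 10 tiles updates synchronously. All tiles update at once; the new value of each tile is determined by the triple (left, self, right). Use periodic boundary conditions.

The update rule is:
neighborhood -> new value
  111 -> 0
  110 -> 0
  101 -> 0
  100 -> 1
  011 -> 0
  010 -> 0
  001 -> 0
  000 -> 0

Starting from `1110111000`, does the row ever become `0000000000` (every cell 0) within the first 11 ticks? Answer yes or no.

no

0000000100
0000000010
0000000001
1000000000
0100000000
0010000000
0001000000
0000100000
0000010000
0000001000
0000000100
tick 11 is 0000000100, still not uniform 0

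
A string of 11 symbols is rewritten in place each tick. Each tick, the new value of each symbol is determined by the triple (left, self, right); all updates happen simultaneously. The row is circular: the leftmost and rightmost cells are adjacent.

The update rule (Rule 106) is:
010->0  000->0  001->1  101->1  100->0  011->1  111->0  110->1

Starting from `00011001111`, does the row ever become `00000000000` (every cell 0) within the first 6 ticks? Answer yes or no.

no

tick 1: 00111011001
tick 2: 01101111010
tick 3: 11111001100
tick 4: 10001011101
tick 5: 10010110111
tick 6: 10101111100
tick 6 is 10101111100, still not uniform 0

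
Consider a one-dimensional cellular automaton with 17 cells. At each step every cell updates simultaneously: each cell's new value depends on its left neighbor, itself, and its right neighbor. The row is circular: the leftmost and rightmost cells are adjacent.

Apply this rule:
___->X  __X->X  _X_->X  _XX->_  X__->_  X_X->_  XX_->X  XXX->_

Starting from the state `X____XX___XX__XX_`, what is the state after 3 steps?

X_XXX_X_XX_X_X_X_

step 1: X_XXX_X_XX_X_X_X_
step 2: X___X_X__X_X_X_X_
step 3: X_XXX_X_XX_X_X_X_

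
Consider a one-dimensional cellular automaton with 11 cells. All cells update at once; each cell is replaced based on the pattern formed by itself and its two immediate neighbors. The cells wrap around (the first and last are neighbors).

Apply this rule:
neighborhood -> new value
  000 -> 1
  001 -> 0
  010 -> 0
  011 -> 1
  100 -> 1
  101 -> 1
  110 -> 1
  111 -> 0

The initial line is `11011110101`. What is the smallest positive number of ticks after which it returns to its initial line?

tick 1: 01110011011
tick 2: 11011011111
tick 3: 01111110000
tick 4: 01000011111
tick 5: 10111010001
tick 6: 11101101101
tick 7: 00111111111
tick 8: 10100000001
tick 9: 11011111101
tick 10: 01110000111
tick 11: 11011110101

11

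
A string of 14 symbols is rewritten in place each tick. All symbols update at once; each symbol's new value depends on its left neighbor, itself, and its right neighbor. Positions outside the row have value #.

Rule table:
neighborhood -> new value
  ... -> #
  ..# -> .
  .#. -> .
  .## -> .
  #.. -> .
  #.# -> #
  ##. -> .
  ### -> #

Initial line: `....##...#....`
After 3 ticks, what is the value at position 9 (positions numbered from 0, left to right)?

.

.##....#...##.
#...##...#...#
..#....#...#..
position 9 holds .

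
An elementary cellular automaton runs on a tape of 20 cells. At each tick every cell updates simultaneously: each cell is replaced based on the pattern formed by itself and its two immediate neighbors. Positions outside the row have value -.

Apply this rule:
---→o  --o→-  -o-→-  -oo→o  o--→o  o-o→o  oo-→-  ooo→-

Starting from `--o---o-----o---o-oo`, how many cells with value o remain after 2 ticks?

o--oo--oooo--oo--oo-
-o-o-o-o---o-o-o-o-o
count of o: 9

9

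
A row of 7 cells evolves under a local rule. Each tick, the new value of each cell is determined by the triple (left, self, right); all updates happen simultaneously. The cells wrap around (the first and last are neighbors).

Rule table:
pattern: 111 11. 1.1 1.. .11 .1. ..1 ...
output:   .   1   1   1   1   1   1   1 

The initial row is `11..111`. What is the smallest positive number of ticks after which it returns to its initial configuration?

2

.1111..
11..111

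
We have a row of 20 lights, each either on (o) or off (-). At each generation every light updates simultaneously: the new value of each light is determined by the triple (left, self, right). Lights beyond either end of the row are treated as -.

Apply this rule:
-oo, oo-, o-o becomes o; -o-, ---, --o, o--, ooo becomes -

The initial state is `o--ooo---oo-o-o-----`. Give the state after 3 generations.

generation 1: ---o-o---ooo-o------
generation 2: ----o----o-oo-------
generation 3: ----------ooo-------

----------ooo-------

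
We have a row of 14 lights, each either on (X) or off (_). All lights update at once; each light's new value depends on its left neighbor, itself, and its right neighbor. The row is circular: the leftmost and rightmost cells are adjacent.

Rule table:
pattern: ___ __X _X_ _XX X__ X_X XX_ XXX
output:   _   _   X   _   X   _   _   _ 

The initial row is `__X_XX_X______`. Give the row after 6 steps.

______XX_____X

__X____XX_____
__XX_____X____
____X____XX___
____XX_____X__
______X____XX_
______XX_____X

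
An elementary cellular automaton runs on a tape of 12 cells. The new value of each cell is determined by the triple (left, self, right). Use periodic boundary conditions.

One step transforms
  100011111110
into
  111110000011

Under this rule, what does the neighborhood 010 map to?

1

At position 0 the neighborhood is 010; the next row has 1 there.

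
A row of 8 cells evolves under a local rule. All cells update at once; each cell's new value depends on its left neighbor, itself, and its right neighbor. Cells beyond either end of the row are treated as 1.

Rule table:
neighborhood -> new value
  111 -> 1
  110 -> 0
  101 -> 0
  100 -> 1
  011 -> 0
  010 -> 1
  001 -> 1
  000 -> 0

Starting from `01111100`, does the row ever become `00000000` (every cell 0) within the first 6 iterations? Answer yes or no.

no

00111011
11010001
10011010
01100010
00010110
10110000
iteration 6 is 10110000, still not uniform 0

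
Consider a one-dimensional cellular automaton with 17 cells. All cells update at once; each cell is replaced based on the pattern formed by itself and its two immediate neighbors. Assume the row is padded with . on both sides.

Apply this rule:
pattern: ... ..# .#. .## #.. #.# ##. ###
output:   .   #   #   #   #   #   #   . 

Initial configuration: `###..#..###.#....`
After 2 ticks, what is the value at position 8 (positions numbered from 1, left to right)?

.

#.#######.####...
###.....###..##..
position 8 holds .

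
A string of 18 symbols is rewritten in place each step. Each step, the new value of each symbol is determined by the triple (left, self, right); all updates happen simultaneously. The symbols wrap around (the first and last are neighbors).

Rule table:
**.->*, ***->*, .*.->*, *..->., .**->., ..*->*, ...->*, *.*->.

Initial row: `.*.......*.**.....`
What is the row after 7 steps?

**.*******..*.****
**..******.**..***
**.*.*****..*.*.**
**.*..****.**.*..*
**.*.*.***..*.*.*.
.*.*.*..**.**.*.*.
**.*.*.*.*..*.*.*.

**.*.*.*.*..*.*.*.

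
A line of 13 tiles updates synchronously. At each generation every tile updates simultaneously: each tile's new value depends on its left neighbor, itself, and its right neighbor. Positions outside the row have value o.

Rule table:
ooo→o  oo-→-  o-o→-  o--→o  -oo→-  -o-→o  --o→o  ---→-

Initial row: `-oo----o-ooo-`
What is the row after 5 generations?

--oo-----o-oo

---o--oo--o--
o-oooo--ooooo
---oo-oo-oooo
o-o-------ooo
--oo-----o-oo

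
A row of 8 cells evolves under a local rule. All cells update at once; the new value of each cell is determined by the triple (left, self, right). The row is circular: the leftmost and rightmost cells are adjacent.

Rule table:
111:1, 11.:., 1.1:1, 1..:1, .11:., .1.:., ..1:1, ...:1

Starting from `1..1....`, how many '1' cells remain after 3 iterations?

.11.1111
1..1.11.
.11.1..1
count of 1: 4

4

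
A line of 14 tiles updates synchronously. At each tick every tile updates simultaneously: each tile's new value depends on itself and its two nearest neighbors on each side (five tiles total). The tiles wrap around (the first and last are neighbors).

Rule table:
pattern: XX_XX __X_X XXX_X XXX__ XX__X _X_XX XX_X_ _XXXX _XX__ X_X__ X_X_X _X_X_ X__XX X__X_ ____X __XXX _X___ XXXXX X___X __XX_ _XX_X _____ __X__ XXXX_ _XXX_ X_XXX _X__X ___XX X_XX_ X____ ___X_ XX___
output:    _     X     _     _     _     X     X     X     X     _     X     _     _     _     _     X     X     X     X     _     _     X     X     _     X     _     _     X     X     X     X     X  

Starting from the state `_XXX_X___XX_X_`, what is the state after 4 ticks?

_XX_X_XXX__X__
X__XXX_X___XXX
___XX_X_XXXXX_
X_X__XXX_XX__X

X_X__XXX_XX__X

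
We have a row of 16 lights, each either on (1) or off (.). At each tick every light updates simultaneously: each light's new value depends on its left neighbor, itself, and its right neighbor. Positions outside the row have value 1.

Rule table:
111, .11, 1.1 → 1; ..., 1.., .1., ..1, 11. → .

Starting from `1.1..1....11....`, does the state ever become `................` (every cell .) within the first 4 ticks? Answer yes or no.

yes

tick 1: .1........1.....
tick 2: 1...............
tick 3: ................
all cells are . at tick 3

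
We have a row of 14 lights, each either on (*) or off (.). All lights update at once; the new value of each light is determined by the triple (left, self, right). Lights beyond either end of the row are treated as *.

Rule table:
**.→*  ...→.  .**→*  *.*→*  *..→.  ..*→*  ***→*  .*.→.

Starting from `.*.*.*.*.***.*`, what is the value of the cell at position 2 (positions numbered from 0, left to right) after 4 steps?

*

*.*.*.*.******
**.*.*.*******
***.*.********
****.*********
position 2 holds *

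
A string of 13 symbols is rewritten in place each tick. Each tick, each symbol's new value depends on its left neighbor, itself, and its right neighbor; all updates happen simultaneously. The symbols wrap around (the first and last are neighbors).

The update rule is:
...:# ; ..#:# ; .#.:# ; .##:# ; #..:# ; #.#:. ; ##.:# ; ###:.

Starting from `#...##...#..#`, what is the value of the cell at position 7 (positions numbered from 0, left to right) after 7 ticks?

tick 1: #############
tick 2: .............
tick 3: #############  (repeats tick 1; period 2)
tick 7: #############
position 7 holds #

#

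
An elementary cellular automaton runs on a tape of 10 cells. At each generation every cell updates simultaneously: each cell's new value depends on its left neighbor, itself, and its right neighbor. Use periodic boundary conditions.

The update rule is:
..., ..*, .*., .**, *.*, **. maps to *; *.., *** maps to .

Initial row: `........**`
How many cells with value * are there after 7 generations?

generation 1: .*********
generation 2: **.......*
generation 3: .*.*******
generation 4: ****.....*
generation 5: ...*.*****
generation 6: .*****...*
generation 7: **...*.***
count of *: 6

6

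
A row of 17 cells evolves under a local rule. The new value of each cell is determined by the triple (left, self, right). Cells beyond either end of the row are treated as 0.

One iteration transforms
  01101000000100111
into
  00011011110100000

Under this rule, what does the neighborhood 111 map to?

0

At position 15 the neighborhood is 111; the next row has 0 there.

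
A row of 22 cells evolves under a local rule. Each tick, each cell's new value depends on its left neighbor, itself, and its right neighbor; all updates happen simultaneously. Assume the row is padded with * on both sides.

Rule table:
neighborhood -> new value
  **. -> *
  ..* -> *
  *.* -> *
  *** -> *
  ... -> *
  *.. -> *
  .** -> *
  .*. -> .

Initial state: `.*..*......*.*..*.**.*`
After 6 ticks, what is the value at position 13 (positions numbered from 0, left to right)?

*

*.**.******.*.**.*****
************.*********
**********************
**********************  (fixed point — unchanged through tick 6)
position 13 holds *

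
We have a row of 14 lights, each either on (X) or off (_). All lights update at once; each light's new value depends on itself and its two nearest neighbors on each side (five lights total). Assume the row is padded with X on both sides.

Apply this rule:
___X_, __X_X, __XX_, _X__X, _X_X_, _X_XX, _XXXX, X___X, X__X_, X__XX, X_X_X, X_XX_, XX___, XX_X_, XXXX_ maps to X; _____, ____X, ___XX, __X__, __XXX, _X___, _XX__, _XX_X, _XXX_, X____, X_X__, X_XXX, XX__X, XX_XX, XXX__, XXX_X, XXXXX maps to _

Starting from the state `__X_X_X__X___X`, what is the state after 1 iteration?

_XXXXX_XX__X__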